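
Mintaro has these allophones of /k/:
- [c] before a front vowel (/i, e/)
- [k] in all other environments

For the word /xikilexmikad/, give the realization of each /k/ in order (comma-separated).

Occurrence 1 (position 3): before a front vowel → [c].
Occurrence 2 (position 10): no conditioning environment matches → elsewhere allophone [k].

[c], [k]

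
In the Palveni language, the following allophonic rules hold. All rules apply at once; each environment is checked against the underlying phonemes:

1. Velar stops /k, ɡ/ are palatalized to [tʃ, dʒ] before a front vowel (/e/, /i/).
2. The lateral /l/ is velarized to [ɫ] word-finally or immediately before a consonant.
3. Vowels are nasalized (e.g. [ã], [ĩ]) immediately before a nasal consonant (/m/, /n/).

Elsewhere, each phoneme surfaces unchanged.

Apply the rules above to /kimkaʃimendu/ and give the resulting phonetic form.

[tʃĩmkaʃĩmẽndu]

/k/ (word-initial) occurs before a front vowel → [tʃ] by rule 1.
/i/ — between /k/ and /m/, before a nasal consonant — surfaces as [ĩ] (rule 3).
/k/ (between /m/ and /a/) is in the target of rule 1 but the environment (before a front vowel) is not met → [k].
/a/ (between /k/ and /ʃ/) is in the target of rule 3 but the environment (before a nasal consonant) is not met → [a].
/i/ — between /ʃ/ and /m/, before a nasal consonant — surfaces as [ĩ] (rule 3).
/e/ meets the environment for rule 3 (before a nasal consonant) → [ẽ].
/u/ — word-final; rule 3 does not apply here → [u].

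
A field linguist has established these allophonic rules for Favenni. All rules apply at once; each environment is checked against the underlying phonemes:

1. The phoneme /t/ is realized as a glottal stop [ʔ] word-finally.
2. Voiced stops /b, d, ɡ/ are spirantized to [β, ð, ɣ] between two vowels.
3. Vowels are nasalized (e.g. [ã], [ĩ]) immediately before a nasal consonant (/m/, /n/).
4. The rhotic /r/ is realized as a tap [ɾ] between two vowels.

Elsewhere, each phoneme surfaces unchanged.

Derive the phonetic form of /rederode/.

[reðeɾoðe]

/r/ (word-initial) is in the target of rule 4 but the environment (between two vowels) is not met → [r].
/e/ (between /r/ and /d/) is in the target of rule 3 but the environment (before a nasal consonant) is not met → [e].
/d/ — between /e/ and /e/, between two vowels — surfaces as [ð] (rule 2).
/e/ — between /d/ and /r/; rule 3 does not apply here → [e].
/r/ — between /e/ and /o/, between two vowels — surfaces as [ɾ] (rule 4).
/o/ (between /r/ and /d/) fails the environment for rule 3, so it stays [o].
/d/ meets the environment for rule 2 (between two vowels) → [ð].
/e/ (word-final) is in the target of rule 3 but the environment (before a nasal consonant) is not met → [e].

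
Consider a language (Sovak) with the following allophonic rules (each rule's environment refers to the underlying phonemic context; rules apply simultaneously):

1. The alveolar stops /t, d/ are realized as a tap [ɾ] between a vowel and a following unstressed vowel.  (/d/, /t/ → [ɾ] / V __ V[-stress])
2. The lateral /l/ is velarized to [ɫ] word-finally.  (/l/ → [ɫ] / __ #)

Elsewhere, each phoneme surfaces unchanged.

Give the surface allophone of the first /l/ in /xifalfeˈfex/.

[l]

/l/ (between /a/ and /f/): rule 2 targets it, but not word-finally → unchanged [l].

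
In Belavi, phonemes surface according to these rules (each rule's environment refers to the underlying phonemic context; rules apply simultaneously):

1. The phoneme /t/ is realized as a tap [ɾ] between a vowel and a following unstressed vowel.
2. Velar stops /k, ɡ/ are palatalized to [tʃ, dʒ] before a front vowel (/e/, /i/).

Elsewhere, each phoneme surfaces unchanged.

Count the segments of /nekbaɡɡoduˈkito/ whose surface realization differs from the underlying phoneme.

2

Segments that undergo a rule: /k/ → [tʃ] (rule 2); /t/ → [ɾ] (rule 1).
All other segments surface unchanged.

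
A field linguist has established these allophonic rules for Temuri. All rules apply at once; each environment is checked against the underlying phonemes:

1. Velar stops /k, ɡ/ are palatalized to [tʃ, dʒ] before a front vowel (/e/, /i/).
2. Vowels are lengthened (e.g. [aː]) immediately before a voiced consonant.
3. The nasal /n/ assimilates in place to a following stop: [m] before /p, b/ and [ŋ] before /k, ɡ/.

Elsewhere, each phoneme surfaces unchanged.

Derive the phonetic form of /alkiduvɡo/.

/a/ meets the environment for rule 2 (before a voiced consonant) → [aː].
/l/ (between /a/ and /k/): no rule targets it → [l].
/k/ (between /l/ and /i/): before a front vowel, so rule 1 applies → [tʃ].
/i/ (between /k/ and /d/): before a voiced consonant, so rule 2 applies → [iː].
/d/ stays [d].
/u/ (between /d/ and /v/): before a voiced consonant, so rule 2 applies → [uː].
/v/ (between /u/ and /ɡ/) is unaffected → [v].
/ɡ/ (between /v/ and /o/) is in the target of rule 1 but the environment (before a front vowel) is not met → [ɡ].
/o/ (word-final) is in the target of rule 2 but the environment (before a voiced consonant) is not met → [o].

[aːltʃiːduːvɡo]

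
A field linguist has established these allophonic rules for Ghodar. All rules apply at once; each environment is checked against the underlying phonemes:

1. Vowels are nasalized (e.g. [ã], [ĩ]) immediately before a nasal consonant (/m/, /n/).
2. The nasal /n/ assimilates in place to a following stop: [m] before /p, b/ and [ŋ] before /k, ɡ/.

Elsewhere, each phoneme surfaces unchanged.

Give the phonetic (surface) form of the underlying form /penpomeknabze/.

[pẽmpõmeknabze]

/p/ (word-initial): no rule targets it → [p].
/e/ (between /p/ and /n/): before a nasal consonant, so rule 1 applies → [ẽ].
/n/ meets the environment for rule 2 (before a labial or velar stop) → [m].
/p/ stays [p].
/o/ (between /p/ and /m/) occurs before a nasal consonant → [õ] by rule 1.
/m/ — not in any rule's target class → [m].
/e/ — between /m/ and /k/; rule 1 does not apply here → [e].
/k/ stays [k].
/n/ (between /k/ and /a/) fails the environment for rule 2, so it stays [n].
/a/ — between /n/ and /b/; rule 1 does not apply here → [a].
/b/ (between /a/ and /z/): no rule targets it → [b].
/z/ stays [z].
/e/ (word-final) is in the target of rule 1 but the environment (before a nasal consonant) is not met → [e].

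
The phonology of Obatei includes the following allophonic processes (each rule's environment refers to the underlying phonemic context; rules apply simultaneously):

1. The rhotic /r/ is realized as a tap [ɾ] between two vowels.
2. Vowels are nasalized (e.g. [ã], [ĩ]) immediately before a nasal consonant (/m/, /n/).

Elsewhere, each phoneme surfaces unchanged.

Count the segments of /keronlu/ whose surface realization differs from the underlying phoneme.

2

Segments that undergo a rule: /r/ → [ɾ] (rule 1); /o/ → [õ] (rule 2).
All other segments surface unchanged.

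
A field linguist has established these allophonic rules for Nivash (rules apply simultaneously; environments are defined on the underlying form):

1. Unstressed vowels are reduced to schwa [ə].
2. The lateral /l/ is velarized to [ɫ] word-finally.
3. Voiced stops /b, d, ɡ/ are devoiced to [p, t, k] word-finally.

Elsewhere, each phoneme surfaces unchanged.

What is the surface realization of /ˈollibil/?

/o/ (word-initial) fails the environment for rule 1, so it stays [o].
/l/ — between /o/ and /l/; rule 2 does not apply here → [l].
/l/ (between /l/ and /i/): rule 2 targets it, but not word-finally → unchanged [l].
/i/ (between /l/ and /b/) occurs in an unstressed syllable → [ə] by rule 1.
/b/ (between /i/ and /i/) is in the target of rule 3 but the environment (word-finally) is not met → [b].
/i/ — between /b/ and /l/, in an unstressed syllable — surfaces as [ə] (rule 1).
/l/ — word-final, word-finally — surfaces as [ɫ] (rule 2).

[ˈolləbəɫ]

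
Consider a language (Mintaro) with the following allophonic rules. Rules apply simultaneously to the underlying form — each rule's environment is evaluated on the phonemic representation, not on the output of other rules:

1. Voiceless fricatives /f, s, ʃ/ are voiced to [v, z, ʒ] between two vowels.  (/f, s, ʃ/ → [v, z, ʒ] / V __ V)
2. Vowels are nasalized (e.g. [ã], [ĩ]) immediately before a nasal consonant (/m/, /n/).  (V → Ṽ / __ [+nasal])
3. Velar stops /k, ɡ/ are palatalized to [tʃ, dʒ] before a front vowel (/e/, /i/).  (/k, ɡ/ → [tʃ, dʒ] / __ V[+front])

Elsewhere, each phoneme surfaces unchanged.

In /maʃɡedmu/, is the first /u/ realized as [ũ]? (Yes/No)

No

/u/ (word-final): rule 2 targets it, but not before a nasal consonant → unchanged [u].
The actual realization is [u], not [ũ].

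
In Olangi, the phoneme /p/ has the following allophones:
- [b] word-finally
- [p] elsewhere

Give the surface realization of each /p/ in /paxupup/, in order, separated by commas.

[p], [p], [b]

Occurrence 1 (position 1): no conditioning environment matches → elsewhere allophone [p].
Occurrence 2 (position 5): no conditioning environment matches → elsewhere allophone [p].
Occurrence 3 (position 7): word-finally → [b].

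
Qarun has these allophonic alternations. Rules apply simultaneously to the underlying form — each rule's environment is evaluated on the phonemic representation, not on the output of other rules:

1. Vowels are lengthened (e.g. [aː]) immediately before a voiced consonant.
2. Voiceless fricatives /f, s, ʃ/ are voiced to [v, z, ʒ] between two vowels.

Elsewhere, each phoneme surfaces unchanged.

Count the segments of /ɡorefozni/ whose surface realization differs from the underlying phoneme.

Segments that undergo a rule: /o/ → [oː] (rule 1); /f/ → [v] (rule 2); /o/ → [oː] (rule 1).
All other segments surface unchanged.

3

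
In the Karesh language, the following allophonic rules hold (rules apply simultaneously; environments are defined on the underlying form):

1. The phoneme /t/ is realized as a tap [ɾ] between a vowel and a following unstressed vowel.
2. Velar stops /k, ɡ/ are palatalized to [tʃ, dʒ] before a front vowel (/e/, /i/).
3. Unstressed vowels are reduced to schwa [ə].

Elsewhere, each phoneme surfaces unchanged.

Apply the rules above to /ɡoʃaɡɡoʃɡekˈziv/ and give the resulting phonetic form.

/ɡ/ — word-initial; rule 2 does not apply here → [ɡ].
/o/ (between /ɡ/ and /ʃ/) occurs in an unstressed syllable → [ə] by rule 3.
/ʃ/ (between /o/ and /a/): no rule targets it → [ʃ].
Rule 3 applies to /a/ (between /ʃ/ and /ɡ/: in an unstressed syllable) → [ə].
/ɡ/ (between /a/ and /ɡ/) fails the environment for rule 2, so it stays [ɡ].
/ɡ/ (between /ɡ/ and /o/): rule 2 targets it, but not before a front vowel → unchanged [ɡ].
/o/ (between /ɡ/ and /ʃ/): in an unstressed syllable, so rule 3 applies → [ə].
/ʃ/ — not in any rule's target class → [ʃ].
/ɡ/ (between /ʃ/ and /e/): before a front vowel, so rule 2 applies → [dʒ].
/e/ meets the environment for rule 3 (in an unstressed syllable) → [ə].
/k/ (between /e/ and /z/) is in the target of rule 2 but the environment (before a front vowel) is not met → [k].
/z/ — not in any rule's target class → [z].
/i/ (between /z/ and /v/): rule 3 targets it, but not in an unstressed syllable → unchanged [i].
/v/ (word-final) is unaffected → [v].

[ɡəʃəɡɡəʃdʒəkˈziv]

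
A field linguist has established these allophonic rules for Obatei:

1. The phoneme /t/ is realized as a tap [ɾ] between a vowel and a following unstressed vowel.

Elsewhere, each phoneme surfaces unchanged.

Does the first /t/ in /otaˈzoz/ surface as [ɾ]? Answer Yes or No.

/t/ — between /o/ and /a/, between a vowel and a following unstressed vowel — surfaces as [ɾ] (rule 1).
The actual realization is [ɾ], which matches [ɾ].

Yes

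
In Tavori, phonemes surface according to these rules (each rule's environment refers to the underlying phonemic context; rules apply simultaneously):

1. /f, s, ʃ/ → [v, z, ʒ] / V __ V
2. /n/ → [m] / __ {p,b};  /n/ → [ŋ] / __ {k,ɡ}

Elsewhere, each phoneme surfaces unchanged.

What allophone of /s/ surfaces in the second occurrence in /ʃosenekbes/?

[s]

/s/ (word-final): rule 1 targets it, but not between two vowels → unchanged [s].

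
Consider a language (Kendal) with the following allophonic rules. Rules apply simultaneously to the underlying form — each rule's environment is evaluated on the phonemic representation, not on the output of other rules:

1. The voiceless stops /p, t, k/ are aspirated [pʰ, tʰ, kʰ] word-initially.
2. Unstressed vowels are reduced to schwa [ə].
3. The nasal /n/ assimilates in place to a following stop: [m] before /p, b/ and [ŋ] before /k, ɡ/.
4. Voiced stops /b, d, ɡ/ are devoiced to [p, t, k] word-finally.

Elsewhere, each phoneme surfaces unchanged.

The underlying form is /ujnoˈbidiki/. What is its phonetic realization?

[əjnəˈbidəkə]

/u/ — word-initial, in an unstressed syllable — surfaces as [ə] (rule 2).
/j/ (between /u/ and /n/) is unaffected → [j].
/n/ (between /j/ and /o/) is in the target of rule 3 but the environment (before a labial or velar stop) is not met → [n].
/o/ (between /n/ and /b/): in an unstressed syllable, so rule 2 applies → [ə].
/b/ (between /o/ and /i/): rule 4 targets it, but not word-finally → unchanged [b].
/i/ (between /b/ and /d/) fails the environment for rule 2, so it stays [i].
/d/ (between /i/ and /i/): rule 4 targets it, but not word-finally → unchanged [d].
/i/ meets the environment for rule 2 (in an unstressed syllable) → [ə].
/k/ (between /i/ and /i/) is in the target of rule 1 but the environment (word-initially) is not met → [k].
Rule 2 applies to /i/ (word-final: in an unstressed syllable) → [ə].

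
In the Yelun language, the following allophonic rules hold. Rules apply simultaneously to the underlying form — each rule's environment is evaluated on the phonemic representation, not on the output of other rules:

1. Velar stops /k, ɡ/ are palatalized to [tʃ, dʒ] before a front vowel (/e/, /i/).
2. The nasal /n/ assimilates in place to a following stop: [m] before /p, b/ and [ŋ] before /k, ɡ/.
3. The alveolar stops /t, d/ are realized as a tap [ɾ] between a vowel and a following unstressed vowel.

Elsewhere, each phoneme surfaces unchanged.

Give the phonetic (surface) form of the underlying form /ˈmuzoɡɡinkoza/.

/m/ (word-initial) is unaffected → [m].
/u/ — not in any rule's target class → [u].
/z/ (between /u/ and /o/) is unaffected → [z].
/o/ (between /z/ and /ɡ/): no rule targets it → [o].
/ɡ/ (between /o/ and /ɡ/) is in the target of rule 1 but the environment (before a front vowel) is not met → [ɡ].
/ɡ/ (between /ɡ/ and /i/): before a front vowel, so rule 1 applies → [dʒ].
/i/ (between /ɡ/ and /n/): no rule targets it → [i].
Rule 2 applies to /n/ (between /i/ and /k/: before a labial or velar stop) → [ŋ].
/k/ — between /n/ and /o/; rule 1 does not apply here → [k].
/o/ — not in any rule's target class → [o].
/z/ — not in any rule's target class → [z].
/a/ (word-final) is unaffected → [a].

[ˈmuzoɡdʒiŋkoza]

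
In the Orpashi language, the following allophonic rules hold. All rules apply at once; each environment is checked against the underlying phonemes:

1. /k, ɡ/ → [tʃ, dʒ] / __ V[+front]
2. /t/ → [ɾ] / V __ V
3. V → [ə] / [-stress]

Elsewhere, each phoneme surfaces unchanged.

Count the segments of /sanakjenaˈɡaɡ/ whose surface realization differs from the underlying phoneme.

4

Segments that undergo a rule: /a/ → [ə] (rule 3); /a/ → [ə] (rule 3); /e/ → [ə] (rule 3); /a/ → [ə] (rule 3).
All other segments surface unchanged.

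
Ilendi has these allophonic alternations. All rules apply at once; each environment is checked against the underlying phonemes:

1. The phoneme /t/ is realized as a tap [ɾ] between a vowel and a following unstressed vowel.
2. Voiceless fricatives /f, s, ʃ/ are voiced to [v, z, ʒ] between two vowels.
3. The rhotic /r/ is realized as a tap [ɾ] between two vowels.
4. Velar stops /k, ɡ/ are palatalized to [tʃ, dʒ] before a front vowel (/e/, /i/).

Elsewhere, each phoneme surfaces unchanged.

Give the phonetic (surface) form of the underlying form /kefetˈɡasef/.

[tʃevetˈɡazef]

/k/ (word-initial): before a front vowel, so rule 4 applies → [tʃ].
Rule 2 applies to /f/ (between /e/ and /e/: between two vowels) → [v].
/t/ (between /e/ and /ɡ/) is in the target of rule 1 but the environment (between a vowel and a following unstressed vowel) is not met → [t].
/ɡ/ — between /t/ and /a/; rule 4 does not apply here → [ɡ].
Rule 2 applies to /s/ (between /a/ and /e/: between two vowels) → [z].
/f/ (word-final) fails the environment for rule 2, so it stays [f].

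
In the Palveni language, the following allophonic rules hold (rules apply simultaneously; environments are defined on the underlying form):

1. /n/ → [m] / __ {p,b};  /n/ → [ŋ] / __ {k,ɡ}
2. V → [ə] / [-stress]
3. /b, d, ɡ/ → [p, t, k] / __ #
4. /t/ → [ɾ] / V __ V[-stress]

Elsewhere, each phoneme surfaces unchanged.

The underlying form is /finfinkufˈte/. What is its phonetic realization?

/f/ (word-initial): no rule targets it → [f].
/i/ (between /f/ and /n/): in an unstressed syllable, so rule 2 applies → [ə].
/n/ — between /i/ and /f/; rule 1 does not apply here → [n].
/f/ stays [f].
/i/ — between /f/ and /n/, in an unstressed syllable — surfaces as [ə] (rule 2).
Rule 1 applies to /n/ (between /i/ and /k/: before a labial or velar stop) → [ŋ].
/k/ stays [k].
Rule 2 applies to /u/ (between /k/ and /f/: in an unstressed syllable) → [ə].
/f/ — not in any rule's target class → [f].
/t/ — between /f/ and /e/; rule 4 does not apply here → [t].
/e/ (word-final): rule 2 targets it, but not in an unstressed syllable → unchanged [e].

[fənfəŋkəfˈte]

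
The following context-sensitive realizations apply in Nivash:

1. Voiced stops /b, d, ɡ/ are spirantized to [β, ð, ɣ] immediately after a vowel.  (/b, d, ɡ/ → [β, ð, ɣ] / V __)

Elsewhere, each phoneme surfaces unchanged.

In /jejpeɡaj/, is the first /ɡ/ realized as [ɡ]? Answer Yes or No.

No

/ɡ/ (between /e/ and /a/) occurs immediately after a vowel → [ɣ] by rule 1.
The actual realization is [ɣ], not [ɡ].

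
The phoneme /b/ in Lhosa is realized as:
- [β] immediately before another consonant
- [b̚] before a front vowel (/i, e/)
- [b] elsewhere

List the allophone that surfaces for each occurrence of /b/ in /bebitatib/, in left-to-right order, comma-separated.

[b̚], [b̚], [b]

Occurrence 1 (position 1): before a front vowel (/i, e/) → [b̚].
Occurrence 2 (position 3): before a front vowel (/i, e/) → [b̚].
Occurrence 3 (position 9): no conditioning environment matches → elsewhere allophone [b].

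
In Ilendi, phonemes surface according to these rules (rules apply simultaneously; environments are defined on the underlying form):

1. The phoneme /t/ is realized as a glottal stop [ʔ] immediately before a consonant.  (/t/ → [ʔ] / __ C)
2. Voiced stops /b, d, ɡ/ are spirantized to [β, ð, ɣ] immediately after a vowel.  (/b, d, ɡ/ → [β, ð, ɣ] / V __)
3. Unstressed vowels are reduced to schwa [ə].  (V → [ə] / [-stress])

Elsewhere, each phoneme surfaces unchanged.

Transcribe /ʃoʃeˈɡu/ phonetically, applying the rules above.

/ʃ/ stays [ʃ].
/o/ (between /ʃ/ and /ʃ/): in an unstressed syllable, so rule 3 applies → [ə].
/ʃ/ stays [ʃ].
/e/ meets the environment for rule 3 (in an unstressed syllable) → [ə].
/ɡ/ — between /e/ and /u/, immediately after a vowel — surfaces as [ɣ] (rule 2).
/u/ — word-final; rule 3 does not apply here → [u].

[ʃəʃəˈɣu]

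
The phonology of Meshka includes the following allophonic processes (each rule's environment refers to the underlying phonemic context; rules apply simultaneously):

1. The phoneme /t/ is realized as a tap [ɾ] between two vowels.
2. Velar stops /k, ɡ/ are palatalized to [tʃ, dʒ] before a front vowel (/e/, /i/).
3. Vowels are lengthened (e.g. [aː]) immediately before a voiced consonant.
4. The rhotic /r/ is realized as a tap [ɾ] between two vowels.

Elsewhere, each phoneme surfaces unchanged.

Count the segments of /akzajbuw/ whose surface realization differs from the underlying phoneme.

2

Segments that undergo a rule: /a/ → [aː] (rule 3); /u/ → [uː] (rule 3).
All other segments surface unchanged.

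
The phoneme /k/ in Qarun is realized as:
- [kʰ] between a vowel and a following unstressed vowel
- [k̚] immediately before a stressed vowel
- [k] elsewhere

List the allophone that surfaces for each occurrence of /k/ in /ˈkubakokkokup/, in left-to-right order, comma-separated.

[k̚], [kʰ], [k], [k], [kʰ]

Occurrence 1 (position 1): immediately before a stressed vowel → [k̚].
Occurrence 2 (position 5): between a vowel and a following unstressed vowel → [kʰ].
Occurrence 3 (position 7): no conditioning environment matches → elsewhere allophone [k].
Occurrence 4 (position 8): no conditioning environment matches → elsewhere allophone [k].
Occurrence 5 (position 10): between a vowel and a following unstressed vowel → [kʰ].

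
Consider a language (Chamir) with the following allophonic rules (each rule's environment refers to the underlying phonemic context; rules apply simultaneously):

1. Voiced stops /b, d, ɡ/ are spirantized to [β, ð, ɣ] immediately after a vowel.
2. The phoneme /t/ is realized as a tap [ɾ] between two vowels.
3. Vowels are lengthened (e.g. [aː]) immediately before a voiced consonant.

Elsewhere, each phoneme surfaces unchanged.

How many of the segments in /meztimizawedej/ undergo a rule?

7

Segments that undergo a rule: /e/ → [eː] (rule 3); /i/ → [iː] (rule 3); /i/ → [iː] (rule 3); /a/ → [aː] (rule 3); /e/ → [eː] (rule 3); /d/ → [ð] (rule 1); /e/ → [eː] (rule 3).
All other segments surface unchanged.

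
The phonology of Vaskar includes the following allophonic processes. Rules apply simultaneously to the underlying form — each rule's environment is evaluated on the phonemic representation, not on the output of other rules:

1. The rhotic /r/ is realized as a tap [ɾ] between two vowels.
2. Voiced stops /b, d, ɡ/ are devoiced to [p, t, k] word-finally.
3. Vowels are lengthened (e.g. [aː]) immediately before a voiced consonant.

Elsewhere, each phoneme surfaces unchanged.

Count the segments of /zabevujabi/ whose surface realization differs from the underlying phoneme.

4

Segments that undergo a rule: /a/ → [aː] (rule 3); /e/ → [eː] (rule 3); /u/ → [uː] (rule 3); /a/ → [aː] (rule 3).
All other segments surface unchanged.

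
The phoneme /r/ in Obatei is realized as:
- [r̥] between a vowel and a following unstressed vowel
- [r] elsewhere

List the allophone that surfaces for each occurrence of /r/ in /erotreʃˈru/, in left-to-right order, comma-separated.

[r̥], [r], [r]

Occurrence 1 (position 2): between a vowel and a following unstressed vowel → [r̥].
Occurrence 2 (position 5): no conditioning environment matches → elsewhere allophone [r].
Occurrence 3 (position 8): no conditioning environment matches → elsewhere allophone [r].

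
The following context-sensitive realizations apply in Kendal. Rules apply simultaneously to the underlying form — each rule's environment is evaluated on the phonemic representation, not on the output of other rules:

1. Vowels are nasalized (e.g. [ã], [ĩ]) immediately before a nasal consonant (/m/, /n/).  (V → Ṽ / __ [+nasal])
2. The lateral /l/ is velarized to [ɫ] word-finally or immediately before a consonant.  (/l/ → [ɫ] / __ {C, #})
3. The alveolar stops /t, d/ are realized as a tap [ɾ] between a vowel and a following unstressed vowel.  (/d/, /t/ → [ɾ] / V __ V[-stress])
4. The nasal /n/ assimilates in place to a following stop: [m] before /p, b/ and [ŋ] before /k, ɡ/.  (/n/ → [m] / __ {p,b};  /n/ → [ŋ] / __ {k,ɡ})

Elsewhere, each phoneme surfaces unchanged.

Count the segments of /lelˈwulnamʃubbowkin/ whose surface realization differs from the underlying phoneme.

Segments that undergo a rule: /l/ → [ɫ] (rule 2); /l/ → [ɫ] (rule 2); /a/ → [ã] (rule 1); /i/ → [ĩ] (rule 1).
All other segments surface unchanged.

4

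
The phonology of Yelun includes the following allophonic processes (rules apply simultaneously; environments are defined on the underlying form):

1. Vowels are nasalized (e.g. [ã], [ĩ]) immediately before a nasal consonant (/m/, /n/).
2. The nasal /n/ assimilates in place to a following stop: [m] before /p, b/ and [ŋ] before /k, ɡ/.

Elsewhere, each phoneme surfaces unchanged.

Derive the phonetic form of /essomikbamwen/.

/e/ (word-initial) is in the target of rule 1 but the environment (before a nasal consonant) is not met → [e].
Rule 1 applies to /o/ (between /s/ and /m/: before a nasal consonant) → [õ].
/i/ (between /m/ and /k/) is in the target of rule 1 but the environment (before a nasal consonant) is not met → [i].
Rule 1 applies to /a/ (between /b/ and /m/: before a nasal consonant) → [ã].
/e/ (between /w/ and /n/) occurs before a nasal consonant → [ẽ] by rule 1.
/n/ (word-final): rule 2 targets it, but not before a labial or velar stop → unchanged [n].

[essõmikbãmwẽn]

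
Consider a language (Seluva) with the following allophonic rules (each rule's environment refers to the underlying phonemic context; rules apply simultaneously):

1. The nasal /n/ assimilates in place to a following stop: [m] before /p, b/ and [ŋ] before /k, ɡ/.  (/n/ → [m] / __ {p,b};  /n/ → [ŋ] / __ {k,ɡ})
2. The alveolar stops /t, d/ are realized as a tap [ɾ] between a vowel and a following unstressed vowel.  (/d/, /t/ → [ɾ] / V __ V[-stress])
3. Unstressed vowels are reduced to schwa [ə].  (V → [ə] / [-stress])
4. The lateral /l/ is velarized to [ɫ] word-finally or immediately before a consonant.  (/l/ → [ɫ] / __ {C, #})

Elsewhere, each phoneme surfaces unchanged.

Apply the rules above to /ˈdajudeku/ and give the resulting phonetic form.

/d/ (word-initial): rule 2 targets it, but not between a vowel and a following unstressed vowel → unchanged [d].
/a/ (between /d/ and /j/): rule 3 targets it, but not in an unstressed syllable → unchanged [a].
/u/ (between /j/ and /d/): in an unstressed syllable, so rule 3 applies → [ə].
/d/ meets the environment for rule 2 (between a vowel and a following unstressed vowel) → [ɾ].
/e/ — between /d/ and /k/, in an unstressed syllable — surfaces as [ə] (rule 3).
/u/ (word-final) occurs in an unstressed syllable → [ə] by rule 3.

[ˈdajəɾəkə]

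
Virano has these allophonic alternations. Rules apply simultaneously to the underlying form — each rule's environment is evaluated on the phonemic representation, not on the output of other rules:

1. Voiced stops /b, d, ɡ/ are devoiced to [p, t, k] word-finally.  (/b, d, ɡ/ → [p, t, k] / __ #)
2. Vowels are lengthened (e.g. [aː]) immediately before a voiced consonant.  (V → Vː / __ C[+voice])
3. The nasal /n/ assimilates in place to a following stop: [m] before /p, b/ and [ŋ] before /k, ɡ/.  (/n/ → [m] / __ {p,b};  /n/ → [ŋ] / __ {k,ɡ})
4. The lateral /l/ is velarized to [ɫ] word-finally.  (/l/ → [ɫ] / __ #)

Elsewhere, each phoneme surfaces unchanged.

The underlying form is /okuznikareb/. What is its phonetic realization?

/o/ (word-initial) is in the target of rule 2 but the environment (before a voiced consonant) is not met → [o].
/k/ (between /o/ and /u/): no rule targets it → [k].
/u/ meets the environment for rule 2 (before a voiced consonant) → [uː].
/z/ stays [z].
/n/ — between /z/ and /i/; rule 3 does not apply here → [n].
/i/ — between /n/ and /k/; rule 2 does not apply here → [i].
/k/ (between /i/ and /a/): no rule targets it → [k].
/a/ meets the environment for rule 2 (before a voiced consonant) → [aː].
/r/ stays [r].
/e/ (between /r/ and /b/) occurs before a voiced consonant → [eː] by rule 2.
/b/ (word-final): word-finally, so rule 1 applies → [p].

[okuːznikaːreːp]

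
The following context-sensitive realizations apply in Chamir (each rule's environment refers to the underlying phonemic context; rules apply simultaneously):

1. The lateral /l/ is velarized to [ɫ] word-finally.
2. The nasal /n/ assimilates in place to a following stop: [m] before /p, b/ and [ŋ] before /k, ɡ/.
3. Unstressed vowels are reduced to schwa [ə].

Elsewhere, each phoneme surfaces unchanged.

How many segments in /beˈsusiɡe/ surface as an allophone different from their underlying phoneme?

3

Segments that undergo a rule: /e/ → [ə] (rule 3); /i/ → [ə] (rule 3); /e/ → [ə] (rule 3).
All other segments surface unchanged.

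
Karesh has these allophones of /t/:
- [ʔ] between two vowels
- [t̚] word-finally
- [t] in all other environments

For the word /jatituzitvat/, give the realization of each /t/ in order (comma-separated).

Occurrence 1 (position 3): between two vowels → [ʔ].
Occurrence 2 (position 5): between two vowels → [ʔ].
Occurrence 3 (position 9): no conditioning environment matches → elsewhere allophone [t].
Occurrence 4 (position 12): word-finally → [t̚].

[ʔ], [ʔ], [t], [t̚]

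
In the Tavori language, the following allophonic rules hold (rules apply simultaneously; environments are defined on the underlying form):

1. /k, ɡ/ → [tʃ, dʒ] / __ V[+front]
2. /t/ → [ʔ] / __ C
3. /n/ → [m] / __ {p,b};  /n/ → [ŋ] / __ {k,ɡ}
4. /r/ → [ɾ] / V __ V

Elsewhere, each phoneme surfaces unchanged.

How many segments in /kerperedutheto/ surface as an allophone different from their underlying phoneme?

Segments that undergo a rule: /k/ → [tʃ] (rule 1); /r/ → [ɾ] (rule 4); /t/ → [ʔ] (rule 2).
All other segments surface unchanged.

3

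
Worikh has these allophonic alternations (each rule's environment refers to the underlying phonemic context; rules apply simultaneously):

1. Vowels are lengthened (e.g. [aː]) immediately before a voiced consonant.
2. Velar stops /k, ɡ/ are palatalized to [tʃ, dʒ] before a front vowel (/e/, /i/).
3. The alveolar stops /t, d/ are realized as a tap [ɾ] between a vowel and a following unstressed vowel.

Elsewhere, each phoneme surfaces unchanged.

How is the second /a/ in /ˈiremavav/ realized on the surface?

/a/ meets the environment for rule 1 (before a voiced consonant) → [aː].

[aː]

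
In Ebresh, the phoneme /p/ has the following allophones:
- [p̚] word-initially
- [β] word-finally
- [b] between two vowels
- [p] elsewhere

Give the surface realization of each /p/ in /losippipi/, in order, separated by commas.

[p], [p], [b]

Occurrence 1 (position 5): no conditioning environment matches → elsewhere allophone [p].
Occurrence 2 (position 6): no conditioning environment matches → elsewhere allophone [p].
Occurrence 3 (position 8): between two vowels → [b].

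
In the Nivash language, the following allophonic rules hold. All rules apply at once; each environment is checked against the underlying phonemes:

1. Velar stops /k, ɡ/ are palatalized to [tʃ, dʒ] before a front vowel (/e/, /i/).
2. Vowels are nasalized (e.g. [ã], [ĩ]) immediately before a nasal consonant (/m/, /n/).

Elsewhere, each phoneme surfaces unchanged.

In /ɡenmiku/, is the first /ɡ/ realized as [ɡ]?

/ɡ/ — word-initial, before a front vowel — surfaces as [dʒ] (rule 1).
The actual realization is [dʒ], not [ɡ].

No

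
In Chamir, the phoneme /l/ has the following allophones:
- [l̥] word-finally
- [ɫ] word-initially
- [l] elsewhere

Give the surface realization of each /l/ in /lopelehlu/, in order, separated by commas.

[ɫ], [l], [l]

Occurrence 1 (position 1): word-initially → [ɫ].
Occurrence 2 (position 5): no conditioning environment matches → elsewhere allophone [l].
Occurrence 3 (position 8): no conditioning environment matches → elsewhere allophone [l].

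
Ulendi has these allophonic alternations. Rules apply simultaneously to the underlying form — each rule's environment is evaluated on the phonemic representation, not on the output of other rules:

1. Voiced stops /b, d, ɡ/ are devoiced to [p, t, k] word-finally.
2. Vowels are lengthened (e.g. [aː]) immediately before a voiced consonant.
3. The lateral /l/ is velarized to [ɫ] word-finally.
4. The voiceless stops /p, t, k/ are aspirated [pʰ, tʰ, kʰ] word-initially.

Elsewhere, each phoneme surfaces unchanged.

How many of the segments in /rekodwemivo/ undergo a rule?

3

Segments that undergo a rule: /o/ → [oː] (rule 2); /e/ → [eː] (rule 2); /i/ → [iː] (rule 2).
All other segments surface unchanged.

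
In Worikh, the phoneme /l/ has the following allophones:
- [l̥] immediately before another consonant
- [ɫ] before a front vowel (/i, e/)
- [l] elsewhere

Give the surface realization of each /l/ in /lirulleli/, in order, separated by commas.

Occurrence 1 (position 1): before a front vowel (/i, e/) → [ɫ].
Occurrence 2 (position 5): immediately before another consonant → [l̥].
Occurrence 3 (position 6): before a front vowel (/i, e/) → [ɫ].
Occurrence 4 (position 8): before a front vowel (/i, e/) → [ɫ].

[ɫ], [l̥], [ɫ], [ɫ]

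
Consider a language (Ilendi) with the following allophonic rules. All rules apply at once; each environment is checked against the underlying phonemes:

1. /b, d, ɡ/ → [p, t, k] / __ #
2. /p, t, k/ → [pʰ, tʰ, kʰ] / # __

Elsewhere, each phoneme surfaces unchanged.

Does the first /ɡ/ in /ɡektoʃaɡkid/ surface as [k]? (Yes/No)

/ɡ/ — word-initial; rule 1 does not apply here → [ɡ].
The actual realization is [ɡ], not [k].

No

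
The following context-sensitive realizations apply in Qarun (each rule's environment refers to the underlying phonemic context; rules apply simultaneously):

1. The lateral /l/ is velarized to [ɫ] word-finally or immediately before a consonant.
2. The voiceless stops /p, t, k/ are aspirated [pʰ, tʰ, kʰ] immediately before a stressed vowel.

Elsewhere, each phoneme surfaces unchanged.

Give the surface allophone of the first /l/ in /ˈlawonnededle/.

[l]

/l/ (word-initial) fails the environment for rule 1, so it stays [l].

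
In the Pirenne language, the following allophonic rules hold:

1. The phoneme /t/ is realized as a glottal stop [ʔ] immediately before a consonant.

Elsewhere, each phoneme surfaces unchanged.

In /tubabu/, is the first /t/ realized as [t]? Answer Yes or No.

/t/ (word-initial) fails the environment for rule 1, so it stays [t].
The actual realization is [t], which matches [t].

Yes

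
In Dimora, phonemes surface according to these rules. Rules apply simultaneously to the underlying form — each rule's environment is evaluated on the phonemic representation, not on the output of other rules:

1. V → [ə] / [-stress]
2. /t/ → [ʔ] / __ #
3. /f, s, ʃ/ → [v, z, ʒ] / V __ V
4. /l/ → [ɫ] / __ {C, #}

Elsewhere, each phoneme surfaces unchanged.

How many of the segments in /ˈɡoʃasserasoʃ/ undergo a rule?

Segments that undergo a rule: /ʃ/ → [ʒ] (rule 3); /a/ → [ə] (rule 1); /e/ → [ə] (rule 1); /a/ → [ə] (rule 1); /s/ → [z] (rule 3); /o/ → [ə] (rule 1).
All other segments surface unchanged.

6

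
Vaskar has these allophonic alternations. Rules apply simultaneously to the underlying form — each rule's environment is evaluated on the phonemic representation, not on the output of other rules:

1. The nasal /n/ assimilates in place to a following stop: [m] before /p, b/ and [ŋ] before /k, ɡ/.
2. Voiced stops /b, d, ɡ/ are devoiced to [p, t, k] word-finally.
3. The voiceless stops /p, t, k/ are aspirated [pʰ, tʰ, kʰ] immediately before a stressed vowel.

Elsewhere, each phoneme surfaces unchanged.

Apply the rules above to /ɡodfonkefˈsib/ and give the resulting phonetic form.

[ɡodfoŋkefˈsip]

/ɡ/ (word-initial) fails the environment for rule 2, so it stays [ɡ].
/o/ (between /ɡ/ and /d/) is unaffected → [o].
/d/ (between /o/ and /f/): rule 2 targets it, but not word-finally → unchanged [d].
/f/ stays [f].
/o/ stays [o].
Rule 1 applies to /n/ (between /o/ and /k/: before a labial or velar stop) → [ŋ].
/k/ — between /n/ and /e/; rule 3 does not apply here → [k].
/e/ (between /k/ and /f/) is unaffected → [e].
/f/ — not in any rule's target class → [f].
/s/ stays [s].
/i/ stays [i].
/b/ — word-final, word-finally — surfaces as [p] (rule 2).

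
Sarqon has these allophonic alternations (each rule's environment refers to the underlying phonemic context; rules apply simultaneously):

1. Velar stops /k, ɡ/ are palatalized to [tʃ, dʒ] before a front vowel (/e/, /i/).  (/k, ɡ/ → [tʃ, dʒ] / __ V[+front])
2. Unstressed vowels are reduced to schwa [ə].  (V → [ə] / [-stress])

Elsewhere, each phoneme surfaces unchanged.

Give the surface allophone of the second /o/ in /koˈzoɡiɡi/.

[o]

/o/ (between /z/ and /ɡ/) fails the environment for rule 2, so it stays [o].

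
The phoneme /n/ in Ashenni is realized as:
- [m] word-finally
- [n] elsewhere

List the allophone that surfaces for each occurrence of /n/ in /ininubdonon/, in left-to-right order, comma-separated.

Occurrence 1 (position 2): no conditioning environment matches → elsewhere allophone [n].
Occurrence 2 (position 4): no conditioning environment matches → elsewhere allophone [n].
Occurrence 3 (position 9): no conditioning environment matches → elsewhere allophone [n].
Occurrence 4 (position 11): word-finally → [m].

[n], [n], [n], [m]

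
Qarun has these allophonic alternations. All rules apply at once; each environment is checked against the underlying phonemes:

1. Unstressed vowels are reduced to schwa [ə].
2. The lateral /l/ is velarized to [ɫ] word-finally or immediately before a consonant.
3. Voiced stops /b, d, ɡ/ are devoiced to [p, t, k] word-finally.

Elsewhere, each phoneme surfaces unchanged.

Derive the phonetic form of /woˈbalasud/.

/w/ stays [w].
/o/ — between /w/ and /b/, in an unstressed syllable — surfaces as [ə] (rule 1).
/b/ (between /o/ and /a/) fails the environment for rule 3, so it stays [b].
/a/ (between /b/ and /l/) is in the target of rule 1 but the environment (in an unstressed syllable) is not met → [a].
/l/ (between /a/ and /a/) is in the target of rule 2 but the environment (word-finally or immediately before a consonant) is not met → [l].
/a/ — between /l/ and /s/, in an unstressed syllable — surfaces as [ə] (rule 1).
/s/ (between /a/ and /u/) is unaffected → [s].
Rule 1 applies to /u/ (between /s/ and /d/: in an unstressed syllable) → [ə].
/d/ (word-final) occurs word-finally → [t] by rule 3.

[wəˈbaləsət]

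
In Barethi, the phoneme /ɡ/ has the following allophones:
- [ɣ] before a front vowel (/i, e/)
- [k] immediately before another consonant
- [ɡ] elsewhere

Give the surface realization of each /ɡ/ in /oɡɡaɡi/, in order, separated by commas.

Occurrence 1 (position 2): immediately before another consonant → [k].
Occurrence 2 (position 3): no conditioning environment matches → elsewhere allophone [ɡ].
Occurrence 3 (position 5): before a front vowel (/i, e/) → [ɣ].

[k], [ɡ], [ɣ]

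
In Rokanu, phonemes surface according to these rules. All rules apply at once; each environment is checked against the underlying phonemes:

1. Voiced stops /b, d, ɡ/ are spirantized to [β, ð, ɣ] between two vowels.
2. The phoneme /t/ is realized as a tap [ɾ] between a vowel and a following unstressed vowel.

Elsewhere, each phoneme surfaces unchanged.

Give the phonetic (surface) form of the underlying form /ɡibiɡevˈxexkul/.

[ɡiβiɣevˈxexkul]

/ɡ/ (word-initial) is in the target of rule 1 but the environment (between two vowels) is not met → [ɡ].
Rule 1 applies to /b/ (between /i/ and /i/: between two vowels) → [β].
/ɡ/ meets the environment for rule 1 (between two vowels) → [ɣ].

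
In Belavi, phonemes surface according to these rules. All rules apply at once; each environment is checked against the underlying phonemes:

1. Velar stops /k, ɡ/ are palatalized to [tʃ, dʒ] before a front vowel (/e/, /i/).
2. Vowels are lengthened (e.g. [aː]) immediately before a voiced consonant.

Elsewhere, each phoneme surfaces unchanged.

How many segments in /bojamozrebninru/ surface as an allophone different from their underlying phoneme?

Segments that undergo a rule: /o/ → [oː] (rule 2); /a/ → [aː] (rule 2); /o/ → [oː] (rule 2); /e/ → [eː] (rule 2); /i/ → [iː] (rule 2).
All other segments surface unchanged.

5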